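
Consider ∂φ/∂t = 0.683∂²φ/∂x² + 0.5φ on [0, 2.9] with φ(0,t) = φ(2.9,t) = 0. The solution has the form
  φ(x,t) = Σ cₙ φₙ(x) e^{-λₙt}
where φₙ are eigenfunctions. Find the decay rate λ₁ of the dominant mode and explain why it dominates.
Eigenvalues: λₙ = 0.683n²π²/2.9² - 0.5.
First three modes:
  n=1: λ₁ = 0.683π²/2.9² - 0.5 ≈ 0.302
  n=2: λ₂ = 2.732π²/2.9² - 0.5 ≈ 2.706
  n=3: λ₃ = 6.147π²/2.9² - 0.5 ≈ 6.714
Since 0.683π²/2.9² ≈ 0.802 > 0.5, all λₙ > 0.
The n=1 mode decays slowest → dominates as t → ∞.
Asymptotic: φ ~ c₁ sin(πx/2.9) e^{-λ₁t} with decay rate λ₁ ≈ 0.302.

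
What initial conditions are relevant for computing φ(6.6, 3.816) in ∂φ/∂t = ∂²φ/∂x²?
The entire real line. The heat equation has infinite propagation speed: any initial disturbance instantly affects all points (though exponentially small far away).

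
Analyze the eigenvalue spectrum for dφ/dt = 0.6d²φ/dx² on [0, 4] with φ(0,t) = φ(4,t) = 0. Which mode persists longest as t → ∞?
Eigenvalues: λₙ = 0.6n²π²/4².
First three modes:
  n=1: λ₁ = 0.6π²/4² ≈ 0.37
  n=2: λ₂ = 2.4π²/4² ≈ 1.48 (4× faster decay)
  n=3: λ₃ = 5.4π²/4² ≈ 3.331 (9× faster decay)
As t → ∞, higher modes decay exponentially faster. The n=1 mode dominates: φ ~ c₁ sin(πx/4) e^{-λ₁t}.
Decay rate: λ₁ = 0.6π²/4² ≈ 0.37.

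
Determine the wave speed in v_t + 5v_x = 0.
Speed = 5. Information travels along x - 5t = const (rightward).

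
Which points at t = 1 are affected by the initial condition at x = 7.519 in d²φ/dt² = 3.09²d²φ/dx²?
Domain of influence: [4.429, 10.609]. Data at x = 7.519 spreads outward at speed 3.09.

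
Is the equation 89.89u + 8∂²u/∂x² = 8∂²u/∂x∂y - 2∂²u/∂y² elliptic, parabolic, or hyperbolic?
Rewriting in standard form: 8∂²u/∂x² - 8∂²u/∂x∂y + 2∂²u/∂y² + 89.89u = 0. Computing B² - 4AC with A = 8, B = -8, C = 2: discriminant = 0 (zero). Answer: parabolic.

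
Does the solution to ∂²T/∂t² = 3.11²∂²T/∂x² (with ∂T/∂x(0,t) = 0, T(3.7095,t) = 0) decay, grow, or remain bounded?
T oscillates (no decay). Energy is conserved; the solution oscillates indefinitely as standing waves.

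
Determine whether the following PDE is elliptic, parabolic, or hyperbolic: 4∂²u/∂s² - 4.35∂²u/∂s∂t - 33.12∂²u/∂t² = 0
Coefficients: A = 4, B = -4.35, C = -33.12. B² - 4AC = 548.8425, which is positive, so the equation is hyperbolic.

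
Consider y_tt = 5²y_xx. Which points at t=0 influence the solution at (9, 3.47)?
Domain of dependence: [-8.35, 26.35]. Signals travel at speed 5, so data within |x - 9| ≤ 5·3.47 = 17.35 can reach the point.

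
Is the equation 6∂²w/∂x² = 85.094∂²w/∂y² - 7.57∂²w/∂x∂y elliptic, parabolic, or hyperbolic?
Rewriting in standard form: 6∂²w/∂x² + 7.57∂²w/∂x∂y - 85.094∂²w/∂y² = 0. Computing B² - 4AC with A = 6, B = 7.57, C = -85.094: discriminant = 2099.5609 (positive). Answer: hyperbolic.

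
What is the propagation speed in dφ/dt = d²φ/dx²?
Infinite. The heat equation is parabolic, not hyperbolic, so disturbances propagate instantly.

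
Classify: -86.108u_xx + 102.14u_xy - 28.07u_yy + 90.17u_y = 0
Hyperbolic (discriminant = 764.37336).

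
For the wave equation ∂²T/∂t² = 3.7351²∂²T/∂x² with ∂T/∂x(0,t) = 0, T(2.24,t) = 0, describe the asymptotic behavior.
T oscillates (no decay). Energy is conserved; the solution oscillates indefinitely as standing waves.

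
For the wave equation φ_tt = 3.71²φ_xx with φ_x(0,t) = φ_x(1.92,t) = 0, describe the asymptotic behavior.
φ oscillates about a mean that drifts linearly in t (generically unbounded; no decay). There is no damping, so the nonconstant modes persist as standing waves (energy conserved, no decay). But with Neumann conditions at both ends the constant mode has eigenvalue 0: the spatial mean M(t) of φ satisfies M'' = 0, so M(t) = M(0) + M'(0)·t. Unless the initial velocity has zero mean (∫φ_t(x,0)dx = 0), the solution grows linearly in t (unbounded, though not exponentially); if it does have zero mean, the solution stays bounded and simply oscillates.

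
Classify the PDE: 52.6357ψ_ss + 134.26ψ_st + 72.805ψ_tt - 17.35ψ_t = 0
A = 52.6357, B = 134.26, C = 72.805. Discriminant B² - 4AC = 2697.179046. Since 2697.179046 > 0, hyperbolic.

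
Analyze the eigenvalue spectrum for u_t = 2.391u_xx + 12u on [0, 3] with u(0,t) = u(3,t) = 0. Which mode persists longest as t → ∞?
Eigenvalues: λₙ = 2.391n²π²/3² - 12.
First three modes:
  n=1: λ₁ = 2.391π²/3² - 12 ≈ -9.378
  n=2: λ₂ = 9.564π²/3² - 12 ≈ -1.512
  n=3: λ₃ = 21.519π²/3² - 12 ≈ 11.598
Since 2.391π²/3² ≈ 2.622 < 12, λ₁ < 0.
The n=1 mode grows fastest (−λₙ is largest for n=1) → dominates.
Asymptotic: u ~ c₁ sin(πx/3) e^{9.378t} (exponential growth at rate −λ₁ ≈ 9.378).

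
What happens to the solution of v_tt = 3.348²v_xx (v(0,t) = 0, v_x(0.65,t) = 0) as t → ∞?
v oscillates (no decay). Energy is conserved; the solution oscillates indefinitely as standing waves.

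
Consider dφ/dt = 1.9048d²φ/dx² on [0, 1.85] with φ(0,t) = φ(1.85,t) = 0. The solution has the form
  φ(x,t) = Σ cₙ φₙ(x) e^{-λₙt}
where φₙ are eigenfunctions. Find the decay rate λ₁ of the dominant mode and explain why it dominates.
Eigenvalues: λₙ = 1.9048n²π²/1.85².
First three modes:
  n=1: λ₁ = 1.9048π²/1.85² ≈ 5.493
  n=2: λ₂ = 7.6192π²/1.85² ≈ 21.972 (4× faster decay)
  n=3: λ₃ = 17.1432π²/1.85² ≈ 49.437 (9× faster decay)
As t → ∞, higher modes decay exponentially faster. The n=1 mode dominates: φ ~ c₁ sin(πx/1.85) e^{-λ₁t}.
Decay rate: λ₁ = 1.9048π²/1.85² ≈ 5.493.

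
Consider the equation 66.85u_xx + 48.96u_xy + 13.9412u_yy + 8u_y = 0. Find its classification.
Elliptic. (A = 66.85, B = 48.96, C = 13.9412 gives B² - 4AC = -1330.79528.)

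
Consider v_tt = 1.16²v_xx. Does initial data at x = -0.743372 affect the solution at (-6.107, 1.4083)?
No. The domain of dependence is [-7.740628, -4.473372], and -0.743372 is outside this interval.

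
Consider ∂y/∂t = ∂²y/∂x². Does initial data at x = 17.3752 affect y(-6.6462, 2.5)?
Yes, for any finite x. The heat equation has infinite propagation speed, so all initial data affects all points at any t > 0.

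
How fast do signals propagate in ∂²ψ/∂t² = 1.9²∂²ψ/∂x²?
Speed = 1.9. Information travels along characteristics x = x₀ ± 1.9t.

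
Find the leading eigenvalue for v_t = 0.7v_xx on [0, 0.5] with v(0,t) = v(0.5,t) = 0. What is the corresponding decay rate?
Eigenvalues: λₙ = 0.7n²π²/0.5².
First three modes:
  n=1: λ₁ = 0.7π²/0.5² ≈ 27.635
  n=2: λ₂ = 2.8π²/0.5² ≈ 110.54 (4× faster decay)
  n=3: λ₃ = 6.3π²/0.5² ≈ 248.714 (9× faster decay)
As t → ∞, higher modes decay exponentially faster. The n=1 mode dominates: v ~ c₁ sin(πx/0.5) e^{-λ₁t}.
Decay rate: λ₁ = 0.7π²/0.5² ≈ 27.635.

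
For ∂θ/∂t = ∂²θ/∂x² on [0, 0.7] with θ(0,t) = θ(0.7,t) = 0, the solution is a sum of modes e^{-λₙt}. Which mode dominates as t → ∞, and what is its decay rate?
Eigenvalues: λₙ = n²π²/0.7².
First three modes:
  n=1: λ₁ = π²/0.7² ≈ 20.142
  n=2: λ₂ = 4π²/0.7² ≈ 80.568 (4× faster decay)
  n=3: λ₃ = 9π²/0.7² ≈ 181.278 (9× faster decay)
As t → ∞, higher modes decay exponentially faster. The n=1 mode dominates: θ ~ c₁ sin(πx/0.7) e^{-λ₁t}.
Decay rate: λ₁ = π²/0.7² ≈ 20.142.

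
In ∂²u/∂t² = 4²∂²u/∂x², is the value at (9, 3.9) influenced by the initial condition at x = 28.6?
No. The domain of dependence is [-6.6, 24.6], and 28.6 is outside this interval.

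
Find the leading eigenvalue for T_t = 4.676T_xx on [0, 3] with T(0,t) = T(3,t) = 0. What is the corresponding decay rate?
Eigenvalues: λₙ = 4.676n²π²/3².
First three modes:
  n=1: λ₁ = 4.676π²/3² ≈ 5.128
  n=2: λ₂ = 18.704π²/3² ≈ 20.511 (4× faster decay)
  n=3: λ₃ = 42.084π²/3² ≈ 46.15 (9× faster decay)
As t → ∞, higher modes decay exponentially faster. The n=1 mode dominates: T ~ c₁ sin(πx/3) e^{-λ₁t}.
Decay rate: λ₁ = 4.676π²/3² ≈ 5.128.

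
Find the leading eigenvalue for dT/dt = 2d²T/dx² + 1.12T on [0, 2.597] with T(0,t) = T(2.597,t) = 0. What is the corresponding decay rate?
Eigenvalues: λₙ = 2n²π²/2.597² - 1.12.
First three modes:
  n=1: λ₁ = 2π²/2.597² - 1.12 ≈ 1.807
  n=2: λ₂ = 8π²/2.597² - 1.12 ≈ 10.587
  n=3: λ₃ = 18π²/2.597² - 1.12 ≈ 25.221
Since 2π²/2.597² ≈ 2.927 > 1.12, all λₙ > 0.
The n=1 mode decays slowest → dominates as t → ∞.
Asymptotic: T ~ c₁ sin(πx/2.597) e^{-λ₁t} with decay rate λ₁ ≈ 1.807.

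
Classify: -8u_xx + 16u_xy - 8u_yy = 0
Parabolic (discriminant = 0).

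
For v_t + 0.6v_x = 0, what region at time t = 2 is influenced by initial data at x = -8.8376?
At x = -7.6376. The characteristic carries data from (-8.8376, 0) to (-7.6376, 2).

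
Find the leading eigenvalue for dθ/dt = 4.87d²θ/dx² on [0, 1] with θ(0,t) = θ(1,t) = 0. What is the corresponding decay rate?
Eigenvalues: λₙ = 4.87n²π².
First three modes:
  n=1: λ₁ = 4.87π² ≈ 48.065
  n=2: λ₂ = 19.48π² ≈ 192.26 (4× faster decay)
  n=3: λ₃ = 43.83π² ≈ 432.585 (9× faster decay)
As t → ∞, higher modes decay exponentially faster. The n=1 mode dominates: θ ~ c₁ sin(πx) e^{-λ₁t}.
Decay rate: λ₁ = 4.87π² ≈ 48.065.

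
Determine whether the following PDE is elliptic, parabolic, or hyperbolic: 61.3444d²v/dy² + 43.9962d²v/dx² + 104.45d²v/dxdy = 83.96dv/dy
Rewriting in standard form: 43.9962d²v/dx² + 104.45d²v/dxdy + 61.3444d²v/dy² - 83.96dv/dy = 0. Coefficients: A = 43.9962, B = 104.45, C = 61.3444. B² - 4AC = 114.12053488, which is positive, so the equation is hyperbolic.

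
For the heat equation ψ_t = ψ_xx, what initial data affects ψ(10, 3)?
The entire real line. The heat equation has infinite propagation speed: any initial disturbance instantly affects all points (though exponentially small far away).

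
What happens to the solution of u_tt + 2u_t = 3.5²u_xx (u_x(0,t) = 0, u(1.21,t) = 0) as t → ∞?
u → 0. Damping (γ=2) dissipates energy; oscillations decay exponentially.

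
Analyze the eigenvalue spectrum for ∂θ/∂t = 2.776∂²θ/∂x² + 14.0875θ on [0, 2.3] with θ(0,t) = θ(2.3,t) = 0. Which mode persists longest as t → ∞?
Eigenvalues: λₙ = 2.776n²π²/2.3² - 14.0875.
First three modes:
  n=1: λ₁ = 2.776π²/2.3² - 14.0875 ≈ -8.908
  n=2: λ₂ = 11.104π²/2.3² - 14.0875 ≈ 6.629
  n=3: λ₃ = 24.984π²/2.3² - 14.0875 ≈ 32.525
Since 2.776π²/2.3² ≈ 5.179 < 14.0875, λ₁ < 0.
The n=1 mode grows fastest (−λₙ is largest for n=1) → dominates.
Asymptotic: θ ~ c₁ sin(πx/2.3) e^{8.908t} (exponential growth at rate −λ₁ ≈ 8.908).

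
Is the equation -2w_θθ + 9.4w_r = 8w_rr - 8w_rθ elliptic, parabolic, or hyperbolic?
Rewriting in standard form: -8w_rr + 8w_rθ - 2w_θθ + 9.4w_r = 0. Computing B² - 4AC with A = -8, B = 8, C = -2: discriminant = 0 (zero). Answer: parabolic.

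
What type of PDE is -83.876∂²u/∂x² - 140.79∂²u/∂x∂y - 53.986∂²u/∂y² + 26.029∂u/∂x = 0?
With A = -83.876, B = -140.79, C = -53.986, the discriminant is 1709.305156. This is a hyperbolic PDE.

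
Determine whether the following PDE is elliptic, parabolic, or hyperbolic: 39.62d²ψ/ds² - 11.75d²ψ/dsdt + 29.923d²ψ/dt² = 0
Coefficients: A = 39.62, B = -11.75, C = 29.923. B² - 4AC = -4604.13454, which is negative, so the equation is elliptic.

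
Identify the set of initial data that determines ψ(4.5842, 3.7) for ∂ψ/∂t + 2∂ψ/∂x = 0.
A single point: x = -2.8158. The characteristic through (4.5842, 3.7) is x - 2t = const, so x = 4.5842 - 2·3.7 = -2.8158.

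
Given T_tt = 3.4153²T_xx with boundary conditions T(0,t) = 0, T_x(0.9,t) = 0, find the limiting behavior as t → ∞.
T oscillates (no decay). Energy is conserved; the solution oscillates indefinitely as standing waves.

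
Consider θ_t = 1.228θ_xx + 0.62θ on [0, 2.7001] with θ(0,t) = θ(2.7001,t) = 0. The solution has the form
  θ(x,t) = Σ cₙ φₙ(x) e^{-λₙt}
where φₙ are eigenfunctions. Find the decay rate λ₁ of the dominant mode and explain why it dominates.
Eigenvalues: λₙ = 1.228n²π²/2.7001² - 0.62.
First three modes:
  n=1: λ₁ = 1.228π²/2.7001² - 0.62 ≈ 1.042
  n=2: λ₂ = 4.912π²/2.7001² - 0.62 ≈ 6.03
  n=3: λ₃ = 11.052π²/2.7001² - 0.62 ≈ 14.342
Since 1.228π²/2.7001² ≈ 1.662 > 0.62, all λₙ > 0.
The n=1 mode decays slowest → dominates as t → ∞.
Asymptotic: θ ~ c₁ sin(πx/2.7001) e^{-λ₁t} with decay rate λ₁ ≈ 1.042.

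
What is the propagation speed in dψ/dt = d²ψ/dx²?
Infinite. The heat equation is parabolic, not hyperbolic, so disturbances propagate instantly.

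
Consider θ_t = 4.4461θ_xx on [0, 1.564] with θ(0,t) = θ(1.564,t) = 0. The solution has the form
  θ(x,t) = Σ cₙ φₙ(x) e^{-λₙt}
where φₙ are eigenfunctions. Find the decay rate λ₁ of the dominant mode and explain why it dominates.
Eigenvalues: λₙ = 4.4461n²π²/1.564².
First three modes:
  n=1: λ₁ = 4.4461π²/1.564² ≈ 17.939
  n=2: λ₂ = 17.7844π²/1.564² ≈ 71.757 (4× faster decay)
  n=3: λ₃ = 40.0149π²/1.564² ≈ 161.454 (9× faster decay)
As t → ∞, higher modes decay exponentially faster. The n=1 mode dominates: θ ~ c₁ sin(πx/1.564) e^{-λ₁t}.
Decay rate: λ₁ = 4.4461π²/1.564² ≈ 17.939.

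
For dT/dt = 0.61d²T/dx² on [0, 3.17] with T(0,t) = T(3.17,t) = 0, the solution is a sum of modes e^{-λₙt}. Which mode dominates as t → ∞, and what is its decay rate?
Eigenvalues: λₙ = 0.61n²π²/3.17².
First three modes:
  n=1: λ₁ = 0.61π²/3.17² ≈ 0.599
  n=2: λ₂ = 2.44π²/3.17² ≈ 2.396 (4× faster decay)
  n=3: λ₃ = 5.49π²/3.17² ≈ 5.392 (9× faster decay)
As t → ∞, higher modes decay exponentially faster. The n=1 mode dominates: T ~ c₁ sin(πx/3.17) e^{-λ₁t}.
Decay rate: λ₁ = 0.61π²/3.17² ≈ 0.599.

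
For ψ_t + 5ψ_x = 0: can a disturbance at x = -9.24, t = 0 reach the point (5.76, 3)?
Yes. The characteristic through (5.76, 3) passes through x = -9.24.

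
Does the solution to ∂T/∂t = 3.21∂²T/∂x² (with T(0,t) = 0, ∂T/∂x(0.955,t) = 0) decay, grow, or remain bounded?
T → 0. Heat escapes through the Dirichlet boundary.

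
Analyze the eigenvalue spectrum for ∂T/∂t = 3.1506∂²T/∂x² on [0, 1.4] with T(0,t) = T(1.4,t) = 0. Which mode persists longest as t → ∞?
Eigenvalues: λₙ = 3.1506n²π²/1.4².
First three modes:
  n=1: λ₁ = 3.1506π²/1.4² ≈ 15.865
  n=2: λ₂ = 12.6024π²/1.4² ≈ 63.46 (4× faster decay)
  n=3: λ₃ = 28.3554π²/1.4² ≈ 142.784 (9× faster decay)
As t → ∞, higher modes decay exponentially faster. The n=1 mode dominates: T ~ c₁ sin(πx/1.4) e^{-λ₁t}.
Decay rate: λ₁ = 3.1506π²/1.4² ≈ 15.865.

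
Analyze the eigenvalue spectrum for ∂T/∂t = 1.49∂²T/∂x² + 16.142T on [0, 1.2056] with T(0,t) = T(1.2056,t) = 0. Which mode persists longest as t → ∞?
Eigenvalues: λₙ = 1.49n²π²/1.2056² - 16.142.
First three modes:
  n=1: λ₁ = 1.49π²/1.2056² - 16.142 ≈ -6.024
  n=2: λ₂ = 5.96π²/1.2056² - 16.142 ≈ 24.329
  n=3: λ₃ = 13.41π²/1.2056² - 16.142 ≈ 74.917
Since 1.49π²/1.2056² ≈ 10.118 < 16.142, λ₁ < 0.
The n=1 mode grows fastest (−λₙ is largest for n=1) → dominates.
Asymptotic: T ~ c₁ sin(πx/1.2056) e^{6.024t} (exponential growth at rate −λ₁ ≈ 6.024).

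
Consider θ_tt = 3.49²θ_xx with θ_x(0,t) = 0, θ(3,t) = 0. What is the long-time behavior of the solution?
As t → ∞, θ oscillates (no decay). Energy is conserved; the solution oscillates indefinitely as standing waves.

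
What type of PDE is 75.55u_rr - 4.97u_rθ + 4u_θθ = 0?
With A = 75.55, B = -4.97, C = 4, the discriminant is -1184.0991. This is an elliptic PDE.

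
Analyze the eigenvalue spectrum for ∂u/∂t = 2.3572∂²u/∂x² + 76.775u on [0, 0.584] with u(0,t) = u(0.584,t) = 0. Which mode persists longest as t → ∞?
Eigenvalues: λₙ = 2.3572n²π²/0.584² - 76.775.
First three modes:
  n=1: λ₁ = 2.3572π²/0.584² - 76.775 ≈ -8.561
  n=2: λ₂ = 9.4288π²/0.584² - 76.775 ≈ 196.079
  n=3: λ₃ = 21.2148π²/0.584² - 76.775 ≈ 537.147
Since 2.3572π²/0.584² ≈ 68.214 < 76.775, λ₁ < 0.
The n=1 mode grows fastest (−λₙ is largest for n=1) → dominates.
Asymptotic: u ~ c₁ sin(πx/0.584) e^{8.561t} (exponential growth at rate −λ₁ ≈ 8.561).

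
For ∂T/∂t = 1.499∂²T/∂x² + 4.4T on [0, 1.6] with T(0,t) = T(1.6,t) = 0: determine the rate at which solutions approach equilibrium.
Eigenvalues: λₙ = 1.499n²π²/1.6² - 4.4.
First three modes:
  n=1: λ₁ = 1.499π²/1.6² - 4.4 ≈ 1.379
  n=2: λ₂ = 5.996π²/1.6² - 4.4 ≈ 18.716
  n=3: λ₃ = 13.491π²/1.6² - 4.4 ≈ 47.612
Since 1.499π²/1.6² ≈ 5.779 > 4.4, all λₙ > 0.
The n=1 mode decays slowest → dominates as t → ∞.
Asymptotic: T ~ c₁ sin(πx/1.6) e^{-λ₁t} with decay rate λ₁ ≈ 1.379.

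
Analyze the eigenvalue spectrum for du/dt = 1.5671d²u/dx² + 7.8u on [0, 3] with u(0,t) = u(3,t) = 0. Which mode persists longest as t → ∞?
Eigenvalues: λₙ = 1.5671n²π²/3² - 7.8.
First three modes:
  n=1: λ₁ = 1.5671π²/3² - 7.8 ≈ -6.081
  n=2: λ₂ = 6.2684π²/3² - 7.8 ≈ -0.926
  n=3: λ₃ = 14.1039π²/3² - 7.8 ≈ 7.667
Since 1.5671π²/3² ≈ 1.719 < 7.8, λ₁ < 0.
The n=1 mode grows fastest (−λₙ is largest for n=1) → dominates.
Asymptotic: u ~ c₁ sin(πx/3) e^{6.081t} (exponential growth at rate −λ₁ ≈ 6.081).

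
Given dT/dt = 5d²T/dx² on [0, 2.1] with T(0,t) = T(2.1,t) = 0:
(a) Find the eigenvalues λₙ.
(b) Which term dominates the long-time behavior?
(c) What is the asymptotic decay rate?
Eigenvalues: λₙ = 5n²π²/2.1².
First three modes:
  n=1: λ₁ = 5π²/2.1² ≈ 11.19
  n=2: λ₂ = 20π²/2.1² ≈ 44.76 (4× faster decay)
  n=3: λ₃ = 45π²/2.1² ≈ 100.71 (9× faster decay)
As t → ∞, higher modes decay exponentially faster. The n=1 mode dominates: T ~ c₁ sin(πx/2.1) e^{-λ₁t}.
Decay rate: λ₁ = 5π²/2.1² ≈ 11.19.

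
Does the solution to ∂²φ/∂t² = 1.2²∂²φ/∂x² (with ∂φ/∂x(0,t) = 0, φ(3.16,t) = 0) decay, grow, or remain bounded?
φ oscillates (no decay). Energy is conserved; the solution oscillates indefinitely as standing waves.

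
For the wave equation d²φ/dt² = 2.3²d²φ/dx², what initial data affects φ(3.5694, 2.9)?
Domain of dependence: [-3.1006, 10.2394]. Signals travel at speed 2.3, so data within |x - 3.5694| ≤ 2.3·2.9 = 6.67 can reach the point.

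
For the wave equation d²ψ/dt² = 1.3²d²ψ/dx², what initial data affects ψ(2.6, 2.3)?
Domain of dependence: [-0.39, 5.59]. Signals travel at speed 1.3, so data within |x - 2.6| ≤ 1.3·2.3 = 2.99 can reach the point.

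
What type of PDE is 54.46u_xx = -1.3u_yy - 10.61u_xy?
Rewriting in standard form: 54.46u_xx + 10.61u_xy + 1.3u_yy = 0. With A = 54.46, B = 10.61, C = 1.3, the discriminant is -170.6199. This is an elliptic PDE.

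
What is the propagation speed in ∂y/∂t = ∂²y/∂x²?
Infinite. The heat equation is parabolic, not hyperbolic, so disturbances propagate instantly.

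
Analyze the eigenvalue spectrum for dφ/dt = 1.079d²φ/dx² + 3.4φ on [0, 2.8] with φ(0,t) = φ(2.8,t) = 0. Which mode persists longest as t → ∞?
Eigenvalues: λₙ = 1.079n²π²/2.8² - 3.4.
First three modes:
  n=1: λ₁ = 1.079π²/2.8² - 3.4 ≈ -2.042
  n=2: λ₂ = 4.316π²/2.8² - 3.4 ≈ 2.033
  n=3: λ₃ = 9.711π²/2.8² - 3.4 ≈ 8.825
Since 1.079π²/2.8² ≈ 1.358 < 3.4, λ₁ < 0.
The n=1 mode grows fastest (−λₙ is largest for n=1) → dominates.
Asymptotic: φ ~ c₁ sin(πx/2.8) e^{2.042t} (exponential growth at rate −λ₁ ≈ 2.042).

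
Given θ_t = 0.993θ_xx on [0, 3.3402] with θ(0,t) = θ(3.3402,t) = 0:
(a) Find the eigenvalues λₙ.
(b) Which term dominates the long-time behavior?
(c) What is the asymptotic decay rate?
Eigenvalues: λₙ = 0.993n²π²/3.3402².
First three modes:
  n=1: λ₁ = 0.993π²/3.3402² ≈ 0.878
  n=2: λ₂ = 3.972π²/3.3402² ≈ 3.514 (4× faster decay)
  n=3: λ₃ = 8.937π²/3.3402² ≈ 7.906 (9× faster decay)
As t → ∞, higher modes decay exponentially faster. The n=1 mode dominates: θ ~ c₁ sin(πx/3.3402) e^{-λ₁t}.
Decay rate: λ₁ = 0.993π²/3.3402² ≈ 0.878.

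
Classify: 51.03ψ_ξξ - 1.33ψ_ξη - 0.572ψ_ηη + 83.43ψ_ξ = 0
Hyperbolic (discriminant = 118.52554).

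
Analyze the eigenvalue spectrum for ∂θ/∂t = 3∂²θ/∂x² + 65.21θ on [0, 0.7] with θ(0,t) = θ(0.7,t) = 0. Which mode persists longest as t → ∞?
Eigenvalues: λₙ = 3n²π²/0.7² - 65.21.
First three modes:
  n=1: λ₁ = 3π²/0.7² - 65.21 ≈ -4.784
  n=2: λ₂ = 12π²/0.7² - 65.21 ≈ 176.495
  n=3: λ₃ = 27π²/0.7² - 65.21 ≈ 478.625
Since 3π²/0.7² ≈ 60.426 < 65.21, λ₁ < 0.
The n=1 mode grows fastest (−λₙ is largest for n=1) → dominates.
Asymptotic: θ ~ c₁ sin(πx/0.7) e^{4.784t} (exponential growth at rate −λ₁ ≈ 4.784).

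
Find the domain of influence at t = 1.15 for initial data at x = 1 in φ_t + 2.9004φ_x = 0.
At x = 4.33546. The characteristic carries data from (1, 0) to (4.33546, 1.15).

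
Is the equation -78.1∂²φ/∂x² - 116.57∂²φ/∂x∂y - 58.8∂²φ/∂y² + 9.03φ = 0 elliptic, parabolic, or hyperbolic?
Computing B² - 4AC with A = -78.1, B = -116.57, C = -58.8: discriminant = -4780.5551 (negative). Answer: elliptic.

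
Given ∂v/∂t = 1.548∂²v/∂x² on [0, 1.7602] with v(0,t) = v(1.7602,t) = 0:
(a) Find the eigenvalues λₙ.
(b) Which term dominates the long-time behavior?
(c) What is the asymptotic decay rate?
Eigenvalues: λₙ = 1.548n²π²/1.7602².
First three modes:
  n=1: λ₁ = 1.548π²/1.7602² ≈ 4.931
  n=2: λ₂ = 6.192π²/1.7602² ≈ 19.725 (4× faster decay)
  n=3: λ₃ = 13.932π²/1.7602² ≈ 44.38 (9× faster decay)
As t → ∞, higher modes decay exponentially faster. The n=1 mode dominates: v ~ c₁ sin(πx/1.7602) e^{-λ₁t}.
Decay rate: λ₁ = 1.548π²/1.7602² ≈ 4.931.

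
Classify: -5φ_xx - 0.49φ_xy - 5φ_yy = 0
Elliptic (discriminant = -99.7599).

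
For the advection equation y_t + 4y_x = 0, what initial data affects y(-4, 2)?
A single point: x = -12. The characteristic through (-4, 2) is x - 4t = const, so x = -4 - 4·2 = -12.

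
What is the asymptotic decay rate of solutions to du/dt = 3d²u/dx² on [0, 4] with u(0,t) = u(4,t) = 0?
Eigenvalues: λₙ = 3n²π²/4².
First three modes:
  n=1: λ₁ = 3π²/4² ≈ 1.851
  n=2: λ₂ = 12π²/4² ≈ 7.402 (4× faster decay)
  n=3: λ₃ = 27π²/4² ≈ 16.655 (9× faster decay)
As t → ∞, higher modes decay exponentially faster. The n=1 mode dominates: u ~ c₁ sin(πx/4) e^{-λ₁t}.
Decay rate: λ₁ = 3π²/4² ≈ 1.851.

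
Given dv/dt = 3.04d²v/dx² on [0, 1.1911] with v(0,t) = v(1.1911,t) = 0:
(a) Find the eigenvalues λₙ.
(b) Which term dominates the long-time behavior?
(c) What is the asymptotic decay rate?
Eigenvalues: λₙ = 3.04n²π²/1.1911².
First three modes:
  n=1: λ₁ = 3.04π²/1.1911² ≈ 21.148
  n=2: λ₂ = 12.16π²/1.1911² ≈ 84.593 (4× faster decay)
  n=3: λ₃ = 27.36π²/1.1911² ≈ 190.335 (9× faster decay)
As t → ∞, higher modes decay exponentially faster. The n=1 mode dominates: v ~ c₁ sin(πx/1.1911) e^{-λ₁t}.
Decay rate: λ₁ = 3.04π²/1.1911² ≈ 21.148.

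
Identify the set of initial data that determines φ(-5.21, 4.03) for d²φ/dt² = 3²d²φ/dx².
Domain of dependence: [-17.3, 6.88]. Signals travel at speed 3, so data within |x - -5.21| ≤ 3·4.03 = 12.09 can reach the point.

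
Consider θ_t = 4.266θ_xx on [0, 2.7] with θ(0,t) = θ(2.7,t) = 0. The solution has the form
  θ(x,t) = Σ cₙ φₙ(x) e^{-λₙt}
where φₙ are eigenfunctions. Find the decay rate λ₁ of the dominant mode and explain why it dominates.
Eigenvalues: λₙ = 4.266n²π²/2.7².
First three modes:
  n=1: λ₁ = 4.266π²/2.7² ≈ 5.776
  n=2: λ₂ = 17.064π²/2.7² ≈ 23.102 (4× faster decay)
  n=3: λ₃ = 38.394π²/2.7² ≈ 51.98 (9× faster decay)
As t → ∞, higher modes decay exponentially faster. The n=1 mode dominates: θ ~ c₁ sin(πx/2.7) e^{-λ₁t}.
Decay rate: λ₁ = 4.266π²/2.7² ≈ 5.776.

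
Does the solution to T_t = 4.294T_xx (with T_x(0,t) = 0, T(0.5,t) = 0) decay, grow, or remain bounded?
T → 0. Heat escapes through the Dirichlet boundary.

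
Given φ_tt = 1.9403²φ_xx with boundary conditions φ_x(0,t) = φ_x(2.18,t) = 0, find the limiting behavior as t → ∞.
φ oscillates about a mean that drifts linearly in t (generically unbounded; no decay). There is no damping, so the nonconstant modes persist as standing waves (energy conserved, no decay). But with Neumann conditions at both ends the constant mode has eigenvalue 0: the spatial mean M(t) of φ satisfies M'' = 0, so M(t) = M(0) + M'(0)·t. Unless the initial velocity has zero mean (∫φ_t(x,0)dx = 0), the solution grows linearly in t (unbounded, though not exponentially); if it does have zero mean, the solution stays bounded and simply oscillates.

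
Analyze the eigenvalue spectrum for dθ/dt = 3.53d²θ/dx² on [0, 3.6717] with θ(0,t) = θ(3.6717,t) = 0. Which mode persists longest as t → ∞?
Eigenvalues: λₙ = 3.53n²π²/3.6717².
First three modes:
  n=1: λ₁ = 3.53π²/3.6717² ≈ 2.584
  n=2: λ₂ = 14.12π²/3.6717² ≈ 10.337 (4× faster decay)
  n=3: λ₃ = 31.77π²/3.6717² ≈ 23.259 (9× faster decay)
As t → ∞, higher modes decay exponentially faster. The n=1 mode dominates: θ ~ c₁ sin(πx/3.6717) e^{-λ₁t}.
Decay rate: λ₁ = 3.53π²/3.6717² ≈ 2.584.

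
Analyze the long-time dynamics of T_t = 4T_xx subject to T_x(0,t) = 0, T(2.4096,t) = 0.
Long-time behavior: T → 0. Heat escapes through the Dirichlet boundary.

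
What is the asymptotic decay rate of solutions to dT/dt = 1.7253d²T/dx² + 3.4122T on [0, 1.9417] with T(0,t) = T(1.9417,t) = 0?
Eigenvalues: λₙ = 1.7253n²π²/1.9417² - 3.4122.
First three modes:
  n=1: λ₁ = 1.7253π²/1.9417² - 3.4122 ≈ 1.104
  n=2: λ₂ = 6.9012π²/1.9417² - 3.4122 ≈ 14.654
  n=3: λ₃ = 15.5277π²/1.9417² - 3.4122 ≈ 37.236
Since 1.7253π²/1.9417² ≈ 4.516 > 3.4122, all λₙ > 0.
The n=1 mode decays slowest → dominates as t → ∞.
Asymptotic: T ~ c₁ sin(πx/1.9417) e^{-λ₁t} with decay rate λ₁ ≈ 1.104.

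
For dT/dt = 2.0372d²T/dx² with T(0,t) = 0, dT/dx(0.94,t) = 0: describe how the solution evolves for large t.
T → 0. Heat escapes through the Dirichlet boundary.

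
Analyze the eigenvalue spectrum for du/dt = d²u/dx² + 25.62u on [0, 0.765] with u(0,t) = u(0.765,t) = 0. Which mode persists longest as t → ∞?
Eigenvalues: λₙ = n²π²/0.765² - 25.62.
First three modes:
  n=1: λ₁ = π²/0.765² - 25.62 ≈ -8.755
  n=2: λ₂ = 4π²/0.765² - 25.62 ≈ 41.839
  n=3: λ₃ = 9π²/0.765² - 25.62 ≈ 126.162
Since π²/0.765² ≈ 16.865 < 25.62, λ₁ < 0.
The n=1 mode grows fastest (−λₙ is largest for n=1) → dominates.
Asymptotic: u ~ c₁ sin(πx/0.765) e^{8.755t} (exponential growth at rate −λ₁ ≈ 8.755).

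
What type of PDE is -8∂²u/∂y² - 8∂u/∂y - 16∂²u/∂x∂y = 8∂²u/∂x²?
Rewriting in standard form: -8∂²u/∂x² - 16∂²u/∂x∂y - 8∂²u/∂y² - 8∂u/∂y = 0. With A = -8, B = -16, C = -8, the discriminant is 0. This is a parabolic PDE.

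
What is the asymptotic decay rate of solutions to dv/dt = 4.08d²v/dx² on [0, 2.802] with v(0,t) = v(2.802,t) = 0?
Eigenvalues: λₙ = 4.08n²π²/2.802².
First three modes:
  n=1: λ₁ = 4.08π²/2.802² ≈ 5.129
  n=2: λ₂ = 16.32π²/2.802² ≈ 20.516 (4× faster decay)
  n=3: λ₃ = 36.72π²/2.802² ≈ 46.16 (9× faster decay)
As t → ∞, higher modes decay exponentially faster. The n=1 mode dominates: v ~ c₁ sin(πx/2.802) e^{-λ₁t}.
Decay rate: λ₁ = 4.08π²/2.802² ≈ 5.129.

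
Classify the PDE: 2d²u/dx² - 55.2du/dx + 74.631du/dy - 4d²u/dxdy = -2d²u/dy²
Rewriting in standard form: 2d²u/dx² - 4d²u/dxdy + 2d²u/dy² - 55.2du/dx + 74.631du/dy = 0. A = 2, B = -4, C = 2. Discriminant B² - 4AC = 0. Since 0 = 0, parabolic.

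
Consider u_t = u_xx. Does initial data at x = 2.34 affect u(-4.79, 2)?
Yes, for any finite x. The heat equation has infinite propagation speed, so all initial data affects all points at any t > 0.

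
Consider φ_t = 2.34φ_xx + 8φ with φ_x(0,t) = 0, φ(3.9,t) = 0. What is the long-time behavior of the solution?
As t → ∞, φ grows unboundedly. Reaction dominates diffusion (r=8 > κπ²/(4L²)≈0.38); solution grows exponentially.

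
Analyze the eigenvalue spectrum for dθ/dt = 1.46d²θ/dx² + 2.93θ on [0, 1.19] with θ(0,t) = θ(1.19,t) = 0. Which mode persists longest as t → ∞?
Eigenvalues: λₙ = 1.46n²π²/1.19² - 2.93.
First three modes:
  n=1: λ₁ = 1.46π²/1.19² - 2.93 ≈ 7.246
  n=2: λ₂ = 5.84π²/1.19² - 2.93 ≈ 37.772
  n=3: λ₃ = 13.14π²/1.19² - 2.93 ≈ 88.65
Since 1.46π²/1.19² ≈ 10.176 > 2.93, all λₙ > 0.
The n=1 mode decays slowest → dominates as t → ∞.
Asymptotic: θ ~ c₁ sin(πx/1.19) e^{-λ₁t} with decay rate λ₁ ≈ 7.246.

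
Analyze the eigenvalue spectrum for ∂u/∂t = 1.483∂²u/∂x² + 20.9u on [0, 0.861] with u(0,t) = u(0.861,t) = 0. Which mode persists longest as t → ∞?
Eigenvalues: λₙ = 1.483n²π²/0.861² - 20.9.
First three modes:
  n=1: λ₁ = 1.483π²/0.861² - 20.9 ≈ -1.156
  n=2: λ₂ = 5.932π²/0.861² - 20.9 ≈ 58.076
  n=3: λ₃ = 13.347π²/0.861² - 20.9 ≈ 156.796
Since 1.483π²/0.861² ≈ 19.744 < 20.9, λ₁ < 0.
The n=1 mode grows fastest (−λₙ is largest for n=1) → dominates.
Asymptotic: u ~ c₁ sin(πx/0.861) e^{1.156t} (exponential growth at rate −λ₁ ≈ 1.156).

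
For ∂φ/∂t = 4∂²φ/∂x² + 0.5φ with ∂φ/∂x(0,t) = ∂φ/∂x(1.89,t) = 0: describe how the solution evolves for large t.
φ grows unboundedly. With Neumann BCs the constant mode has diffusion eigenvalue 0, so any r > 0 makes it grow like e^(0.5t); solution grows exponentially.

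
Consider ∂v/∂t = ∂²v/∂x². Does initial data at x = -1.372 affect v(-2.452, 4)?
Yes, for any finite x. The heat equation has infinite propagation speed, so all initial data affects all points at any t > 0.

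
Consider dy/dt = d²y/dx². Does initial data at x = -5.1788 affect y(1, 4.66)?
Yes, for any finite x. The heat equation has infinite propagation speed, so all initial data affects all points at any t > 0.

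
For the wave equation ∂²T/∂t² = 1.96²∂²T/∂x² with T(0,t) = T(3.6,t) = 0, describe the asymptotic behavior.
T oscillates (no decay). Energy is conserved; the solution oscillates indefinitely as standing waves.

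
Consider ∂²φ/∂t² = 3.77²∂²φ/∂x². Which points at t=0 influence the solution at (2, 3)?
Domain of dependence: [-9.31, 13.31]. Signals travel at speed 3.77, so data within |x - 2| ≤ 3.77·3 = 11.31 can reach the point.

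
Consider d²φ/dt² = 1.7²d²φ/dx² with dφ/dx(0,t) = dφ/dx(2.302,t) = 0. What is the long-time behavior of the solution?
As t → ∞, φ oscillates about a mean that drifts linearly in t (generically unbounded; no decay). There is no damping, so the nonconstant modes persist as standing waves (energy conserved, no decay). But with Neumann conditions at both ends the constant mode has eigenvalue 0: the spatial mean M(t) of φ satisfies M'' = 0, so M(t) = M(0) + M'(0)·t. Unless the initial velocity has zero mean (∫φ_t(x,0)dx = 0), the solution grows linearly in t (unbounded, though not exponentially); if it does have zero mean, the solution stays bounded and simply oscillates.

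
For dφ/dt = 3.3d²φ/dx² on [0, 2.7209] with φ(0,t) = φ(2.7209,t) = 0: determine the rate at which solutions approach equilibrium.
Eigenvalues: λₙ = 3.3n²π²/2.7209².
First three modes:
  n=1: λ₁ = 3.3π²/2.7209² ≈ 4.399
  n=2: λ₂ = 13.2π²/2.7209² ≈ 17.597 (4× faster decay)
  n=3: λ₃ = 29.7π²/2.7209² ≈ 39.594 (9× faster decay)
As t → ∞, higher modes decay exponentially faster. The n=1 mode dominates: φ ~ c₁ sin(πx/2.7209) e^{-λ₁t}.
Decay rate: λ₁ = 3.3π²/2.7209² ≈ 4.399.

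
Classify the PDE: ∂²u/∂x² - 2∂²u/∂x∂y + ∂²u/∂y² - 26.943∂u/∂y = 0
A = 1, B = -2, C = 1. Discriminant B² - 4AC = 0. Since 0 = 0, parabolic.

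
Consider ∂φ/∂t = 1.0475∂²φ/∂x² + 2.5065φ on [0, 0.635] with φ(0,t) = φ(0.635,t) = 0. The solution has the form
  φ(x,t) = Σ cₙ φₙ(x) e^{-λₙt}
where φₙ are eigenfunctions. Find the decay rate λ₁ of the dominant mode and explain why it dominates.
Eigenvalues: λₙ = 1.0475n²π²/0.635² - 2.5065.
First three modes:
  n=1: λ₁ = 1.0475π²/0.635² - 2.5065 ≈ 23.133
  n=2: λ₂ = 4.19π²/0.635² - 2.5065 ≈ 100.051
  n=3: λ₃ = 9.4275π²/0.635² - 2.5065 ≈ 228.247
Since 1.0475π²/0.635² ≈ 25.639 > 2.5065, all λₙ > 0.
The n=1 mode decays slowest → dominates as t → ∞.
Asymptotic: φ ~ c₁ sin(πx/0.635) e^{-λ₁t} with decay rate λ₁ ≈ 23.133.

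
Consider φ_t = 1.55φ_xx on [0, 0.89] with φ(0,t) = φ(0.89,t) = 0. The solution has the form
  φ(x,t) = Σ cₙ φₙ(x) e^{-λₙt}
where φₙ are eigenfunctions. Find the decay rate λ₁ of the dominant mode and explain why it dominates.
Eigenvalues: λₙ = 1.55n²π²/0.89².
First three modes:
  n=1: λ₁ = 1.55π²/0.89² ≈ 19.313
  n=2: λ₂ = 6.2π²/0.89² ≈ 77.252 (4× faster decay)
  n=3: λ₃ = 13.95π²/0.89² ≈ 173.818 (9× faster decay)
As t → ∞, higher modes decay exponentially faster. The n=1 mode dominates: φ ~ c₁ sin(πx/0.89) e^{-λ₁t}.
Decay rate: λ₁ = 1.55π²/0.89² ≈ 19.313.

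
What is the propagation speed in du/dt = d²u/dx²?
Infinite. The heat equation is parabolic, not hyperbolic, so disturbances propagate instantly.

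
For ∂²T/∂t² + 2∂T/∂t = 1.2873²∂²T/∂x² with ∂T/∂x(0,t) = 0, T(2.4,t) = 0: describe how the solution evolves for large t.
T → 0. Damping (γ=2) dissipates energy; oscillations decay exponentially.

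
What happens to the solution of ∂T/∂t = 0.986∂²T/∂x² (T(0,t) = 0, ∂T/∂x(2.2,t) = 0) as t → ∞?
T → 0. Heat escapes through the Dirichlet boundary.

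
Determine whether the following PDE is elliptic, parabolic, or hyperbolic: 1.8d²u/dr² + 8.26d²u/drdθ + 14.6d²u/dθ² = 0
Coefficients: A = 1.8, B = 8.26, C = 14.6. B² - 4AC = -36.8924, which is negative, so the equation is elliptic.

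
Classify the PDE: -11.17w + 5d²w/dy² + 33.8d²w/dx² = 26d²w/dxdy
Rewriting in standard form: 33.8d²w/dx² - 26d²w/dxdy + 5d²w/dy² - 11.17w = 0. A = 33.8, B = -26, C = 5. Discriminant B² - 4AC = 0. Since 0 = 0, parabolic.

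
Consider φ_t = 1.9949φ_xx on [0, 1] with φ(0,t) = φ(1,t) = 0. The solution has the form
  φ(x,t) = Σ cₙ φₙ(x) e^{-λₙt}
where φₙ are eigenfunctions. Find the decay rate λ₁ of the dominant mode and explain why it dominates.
Eigenvalues: λₙ = 1.9949n²π².
First three modes:
  n=1: λ₁ = 1.9949π² ≈ 19.689
  n=2: λ₂ = 7.9796π² ≈ 78.755 (4× faster decay)
  n=3: λ₃ = 17.9541π² ≈ 177.2 (9× faster decay)
As t → ∞, higher modes decay exponentially faster. The n=1 mode dominates: φ ~ c₁ sin(πx) e^{-λ₁t}.
Decay rate: λ₁ = 1.9949π² ≈ 19.689.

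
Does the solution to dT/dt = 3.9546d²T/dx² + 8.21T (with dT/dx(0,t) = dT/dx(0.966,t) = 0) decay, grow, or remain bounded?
T grows unboundedly. With Neumann BCs the constant mode has diffusion eigenvalue 0, so any r > 0 makes it grow like e^(8.21t); solution grows exponentially.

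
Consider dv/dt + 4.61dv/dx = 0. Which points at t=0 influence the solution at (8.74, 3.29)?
A single point: x = -6.4269. The characteristic through (8.74, 3.29) is x - 4.61t = const, so x = 8.74 - 4.61·3.29 = -6.4269.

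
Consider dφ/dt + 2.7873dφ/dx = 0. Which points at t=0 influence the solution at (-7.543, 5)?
A single point: x = -21.4795. The characteristic through (-7.543, 5) is x - 2.7873t = const, so x = -7.543 - 2.7873·5 = -21.4795.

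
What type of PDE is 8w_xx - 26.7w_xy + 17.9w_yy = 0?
With A = 8, B = -26.7, C = 17.9, the discriminant is 140.09. This is a hyperbolic PDE.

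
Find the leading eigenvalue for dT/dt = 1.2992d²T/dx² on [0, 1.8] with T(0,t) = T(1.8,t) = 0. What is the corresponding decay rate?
Eigenvalues: λₙ = 1.2992n²π²/1.8².
First three modes:
  n=1: λ₁ = 1.2992π²/1.8² ≈ 3.958
  n=2: λ₂ = 5.1968π²/1.8² ≈ 15.83 (4× faster decay)
  n=3: λ₃ = 11.6928π²/1.8² ≈ 35.618 (9× faster decay)
As t → ∞, higher modes decay exponentially faster. The n=1 mode dominates: T ~ c₁ sin(πx/1.8) e^{-λ₁t}.
Decay rate: λ₁ = 1.2992π²/1.8² ≈ 3.958.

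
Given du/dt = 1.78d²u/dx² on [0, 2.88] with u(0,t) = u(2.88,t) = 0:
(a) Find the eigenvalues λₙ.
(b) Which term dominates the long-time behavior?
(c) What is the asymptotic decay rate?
Eigenvalues: λₙ = 1.78n²π²/2.88².
First three modes:
  n=1: λ₁ = 1.78π²/2.88² ≈ 2.118
  n=2: λ₂ = 7.12π²/2.88² ≈ 8.472 (4× faster decay)
  n=3: λ₃ = 16.02π²/2.88² ≈ 19.062 (9× faster decay)
As t → ∞, higher modes decay exponentially faster. The n=1 mode dominates: u ~ c₁ sin(πx/2.88) e^{-λ₁t}.
Decay rate: λ₁ = 1.78π²/2.88² ≈ 2.118.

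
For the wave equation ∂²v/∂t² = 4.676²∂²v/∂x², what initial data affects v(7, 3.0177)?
Domain of dependence: [-7.1107652, 21.1107652]. Signals travel at speed 4.676, so data within |x - 7| ≤ 4.676·3.0177 = 14.1107652 can reach the point.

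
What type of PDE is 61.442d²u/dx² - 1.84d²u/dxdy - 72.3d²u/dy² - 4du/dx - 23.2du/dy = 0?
With A = 61.442, B = -1.84, C = -72.3, the discriminant is 17772.412. This is a hyperbolic PDE.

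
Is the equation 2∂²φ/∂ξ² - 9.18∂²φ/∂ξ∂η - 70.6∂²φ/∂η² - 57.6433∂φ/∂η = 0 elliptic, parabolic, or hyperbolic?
Computing B² - 4AC with A = 2, B = -9.18, C = -70.6: discriminant = 649.0724 (positive). Answer: hyperbolic.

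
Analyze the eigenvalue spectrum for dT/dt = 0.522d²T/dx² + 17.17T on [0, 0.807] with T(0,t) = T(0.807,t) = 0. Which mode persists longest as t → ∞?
Eigenvalues: λₙ = 0.522n²π²/0.807² - 17.17.
First three modes:
  n=1: λ₁ = 0.522π²/0.807² - 17.17 ≈ -9.259
  n=2: λ₂ = 2.088π²/0.807² - 17.17 ≈ 14.473
  n=3: λ₃ = 4.698π²/0.807² - 17.17 ≈ 54.028
Since 0.522π²/0.807² ≈ 7.911 < 17.17, λ₁ < 0.
The n=1 mode grows fastest (−λₙ is largest for n=1) → dominates.
Asymptotic: T ~ c₁ sin(πx/0.807) e^{9.259t} (exponential growth at rate −λ₁ ≈ 9.259).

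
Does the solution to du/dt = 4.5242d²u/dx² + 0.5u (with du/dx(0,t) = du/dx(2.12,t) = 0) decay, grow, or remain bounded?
u grows unboundedly. With Neumann BCs the constant mode has diffusion eigenvalue 0, so any r > 0 makes it grow like e^(0.5t); solution grows exponentially.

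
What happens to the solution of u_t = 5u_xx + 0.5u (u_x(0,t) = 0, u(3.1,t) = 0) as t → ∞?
u → 0. Diffusion dominates reaction (r=0.5 < κπ²/(4L²)≈1.28); solution decays.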